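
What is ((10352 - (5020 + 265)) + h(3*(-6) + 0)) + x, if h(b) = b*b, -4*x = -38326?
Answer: 29945/2 ≈ 14973.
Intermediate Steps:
x = 19163/2 (x = -¼*(-38326) = 19163/2 ≈ 9581.5)
h(b) = b²
((10352 - (5020 + 265)) + h(3*(-6) + 0)) + x = ((10352 - (5020 + 265)) + (3*(-6) + 0)²) + 19163/2 = ((10352 - 1*5285) + (-18 + 0)²) + 19163/2 = ((10352 - 5285) + (-18)²) + 19163/2 = (5067 + 324) + 19163/2 = 5391 + 19163/2 = 29945/2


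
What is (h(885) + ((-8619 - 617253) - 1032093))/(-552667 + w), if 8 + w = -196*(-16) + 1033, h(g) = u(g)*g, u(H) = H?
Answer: 437370/274253 ≈ 1.5948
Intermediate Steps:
h(g) = g² (h(g) = g*g = g²)
w = 4161 (w = -8 + (-196*(-16) + 1033) = -8 + (3136 + 1033) = -8 + 4169 = 4161)
(h(885) + ((-8619 - 617253) - 1032093))/(-552667 + w) = (885² + ((-8619 - 617253) - 1032093))/(-552667 + 4161) = (783225 + (-625872 - 1032093))/(-548506) = (783225 - 1657965)*(-1/548506) = -874740*(-1/548506) = 437370/274253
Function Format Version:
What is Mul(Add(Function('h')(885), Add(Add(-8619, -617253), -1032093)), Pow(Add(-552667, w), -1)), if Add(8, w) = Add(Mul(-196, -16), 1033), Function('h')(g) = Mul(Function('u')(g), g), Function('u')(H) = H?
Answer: Rational(437370, 274253) ≈ 1.5948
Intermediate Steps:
Function('h')(g) = Pow(g, 2) (Function('h')(g) = Mul(g, g) = Pow(g, 2))
w = 4161 (w = Add(-8, Add(Mul(-196, -16), 1033)) = Add(-8, Add(3136, 1033)) = Add(-8, 4169) = 4161)
Mul(Add(Function('h')(885), Add(Add(-8619, -617253), -1032093)), Pow(Add(-552667, w), -1)) = Mul(Add(Pow(885, 2), Add(Add(-8619, -617253), -1032093)), Pow(Add(-552667, 4161), -1)) = Mul(Add(783225, Add(-625872, -1032093)), Pow(-548506, -1)) = Mul(Add(783225, -1657965), Rational(-1, 548506)) = Mul(-874740, Rational(-1, 548506)) = Rational(437370, 274253)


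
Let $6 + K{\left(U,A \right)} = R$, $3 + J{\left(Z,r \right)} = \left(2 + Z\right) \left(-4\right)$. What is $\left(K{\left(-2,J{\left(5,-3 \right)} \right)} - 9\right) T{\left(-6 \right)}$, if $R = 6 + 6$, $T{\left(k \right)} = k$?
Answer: $18$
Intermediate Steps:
$R = 12$
$J{\left(Z,r \right)} = -11 - 4 Z$ ($J{\left(Z,r \right)} = -3 + \left(2 + Z\right) \left(-4\right) = -3 - \left(8 + 4 Z\right) = -11 - 4 Z$)
$K{\left(U,A \right)} = 6$ ($K{\left(U,A \right)} = -6 + 12 = 6$)
$\left(K{\left(-2,J{\left(5,-3 \right)} \right)} - 9\right) T{\left(-6 \right)} = \left(6 - 9\right) \left(-6\right) = \left(-3\right) \left(-6\right) = 18$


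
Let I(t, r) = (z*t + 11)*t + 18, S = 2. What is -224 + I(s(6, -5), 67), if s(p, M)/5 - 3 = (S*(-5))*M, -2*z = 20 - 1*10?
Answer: -348416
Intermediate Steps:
z = -5 (z = -(20 - 1*10)/2 = -(20 - 10)/2 = -½*10 = -5)
s(p, M) = 15 - 50*M (s(p, M) = 15 + 5*((2*(-5))*M) = 15 + 5*(-10*M) = 15 - 50*M)
I(t, r) = 18 + t*(11 - 5*t) (I(t, r) = (-5*t + 11)*t + 18 = (11 - 5*t)*t + 18 = t*(11 - 5*t) + 18 = 18 + t*(11 - 5*t))
-224 + I(s(6, -5), 67) = -224 + (18 - 5*(15 - 50*(-5))² + 11*(15 - 50*(-5))) = -224 + (18 - 5*(15 + 250)² + 11*(15 + 250)) = -224 + (18 - 5*265² + 11*265) = -224 + (18 - 5*70225 + 2915) = -224 + (18 - 351125 + 2915) = -224 - 348192 = -348416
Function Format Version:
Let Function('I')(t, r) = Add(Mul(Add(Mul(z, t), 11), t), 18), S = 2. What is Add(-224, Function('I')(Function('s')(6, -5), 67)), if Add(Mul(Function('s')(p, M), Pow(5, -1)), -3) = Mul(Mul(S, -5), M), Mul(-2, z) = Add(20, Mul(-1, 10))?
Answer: -348416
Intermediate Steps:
z = -5 (z = Mul(Rational(-1, 2), Add(20, Mul(-1, 10))) = Mul(Rational(-1, 2), Add(20, -10)) = Mul(Rational(-1, 2), 10) = -5)
Function('s')(p, M) = Add(15, Mul(-50, M)) (Function('s')(p, M) = Add(15, Mul(5, Mul(Mul(2, -5), M))) = Add(15, Mul(5, Mul(-10, M))) = Add(15, Mul(-50, M)))
Function('I')(t, r) = Add(18, Mul(t, Add(11, Mul(-5, t)))) (Function('I')(t, r) = Add(Mul(Add(Mul(-5, t), 11), t), 18) = Add(Mul(Add(11, Mul(-5, t)), t), 18) = Add(Mul(t, Add(11, Mul(-5, t))), 18) = Add(18, Mul(t, Add(11, Mul(-5, t)))))
Add(-224, Function('I')(Function('s')(6, -5), 67)) = Add(-224, Add(18, Mul(-5, Pow(Add(15, Mul(-50, -5)), 2)), Mul(11, Add(15, Mul(-50, -5))))) = Add(-224, Add(18, Mul(-5, Pow(Add(15, 250), 2)), Mul(11, Add(15, 250)))) = Add(-224, Add(18, Mul(-5, Pow(265, 2)), Mul(11, 265))) = Add(-224, Add(18, Mul(-5, 70225), 2915)) = Add(-224, Add(18, -351125, 2915)) = Add(-224, -348192) = -348416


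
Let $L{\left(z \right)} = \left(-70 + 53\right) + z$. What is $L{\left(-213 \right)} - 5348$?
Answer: $-5578$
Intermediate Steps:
$L{\left(z \right)} = -17 + z$
$L{\left(-213 \right)} - 5348 = \left(-17 - 213\right) - 5348 = -230 - 5348 = -5578$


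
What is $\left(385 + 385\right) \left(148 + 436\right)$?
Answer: $449680$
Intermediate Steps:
$\left(385 + 385\right) \left(148 + 436\right) = 770 \cdot 584 = 449680$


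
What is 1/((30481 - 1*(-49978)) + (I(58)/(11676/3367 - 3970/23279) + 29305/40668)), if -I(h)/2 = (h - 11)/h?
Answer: 21771090362172/1751685146363872391 ≈ 1.2429e-5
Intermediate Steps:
I(h) = -2*(-11 + h)/h (I(h) = -2*(h - 11)/h = -2*(-11 + h)/h)
1/((30481 - 1*(-49978)) + (I(58)/(11676/3367 - 3970/23279) + 29305/40668)) = 1/((30481 - 1*(-49978)) + ((-2 + 22/58)/(11676/3367 - 3970/23279) + 29305/40668)) = 1/((30481 + 49978) + ((-2 + 22*(1/58))/(11676*(1/3367) - 3970*1/23279) + 29305*(1/40668))) = 1/(80459 + ((-2 + 11/29)/(1668/481 - 3970/23279) + 29305/40668)) = 1/(80459 + (-47/(29*36919802/11197199) + 29305/40668)) = 1/(80459 + (-47/29*11197199/36919802 + 29305/40668)) = 1/(80459 + (-526268353/1070674258 + 29305/40668)) = 1/(80459 + 4986913875443/21771090362172) = 1/(1751685146363872391/21771090362172) = 21771090362172/1751685146363872391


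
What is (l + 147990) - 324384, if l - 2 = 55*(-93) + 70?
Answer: -181437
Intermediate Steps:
l = -5043 (l = 2 + (55*(-93) + 70) = 2 + (-5115 + 70) = 2 - 5045 = -5043)
(l + 147990) - 324384 = (-5043 + 147990) - 324384 = 142947 - 324384 = -181437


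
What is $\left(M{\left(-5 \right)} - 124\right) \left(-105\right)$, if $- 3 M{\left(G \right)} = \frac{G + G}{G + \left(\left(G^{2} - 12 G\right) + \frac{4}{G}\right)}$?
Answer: $\frac{2577085}{198} \approx 13016.0$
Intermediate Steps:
$M{\left(G \right)} = - \frac{2 G}{3 \left(G^{2} - 11 G + \frac{4}{G}\right)}$ ($M{\left(G \right)} = - \frac{\left(G + G\right) \frac{1}{G + \left(\left(G^{2} - 12 G\right) + \frac{4}{G}\right)}}{3} = - \frac{2 G \frac{1}{G + \left(G^{2} - 12 G + \frac{4}{G}\right)}}{3} = - \frac{2 G \frac{1}{G^{2} - 11 G + \frac{4}{G}}}{3} = - \frac{2 G}{3 \left(G^{2} - 11 G + \frac{4}{G}\right)}$)
$\left(M{\left(-5 \right)} - 124\right) \left(-105\right) = \left(- \frac{2 \left(-5\right)^{2}}{12 - 33 \left(-5\right)^{2} + 3 \left(-5\right)^{3}} - 124\right) \left(-105\right) = \left(\left(-2\right) 25 \frac{1}{12 - 825 + 3 \left(-125\right)} - 124\right) \left(-105\right) = \left(\left(-2\right) 25 \frac{1}{12 - 825 - 375} - 124\right) \left(-105\right) = \left(\left(-2\right) 25 \frac{1}{-1188} - 124\right) \left(-105\right) = \left(\left(-2\right) 25 \left(- \frac{1}{1188}\right) - 124\right) \left(-105\right) = \left(\frac{25}{594} - 124\right) \left(-105\right) = \left(- \frac{73631}{594}\right) \left(-105\right) = \frac{2577085}{198}$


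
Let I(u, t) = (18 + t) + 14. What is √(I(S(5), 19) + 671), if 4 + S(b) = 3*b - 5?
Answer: 19*√2 ≈ 26.870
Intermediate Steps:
S(b) = -9 + 3*b (S(b) = -4 + (3*b - 5) = -4 + (-5 + 3*b) = -9 + 3*b)
I(u, t) = 32 + t
√(I(S(5), 19) + 671) = √((32 + 19) + 671) = √(51 + 671) = √722 = 19*√2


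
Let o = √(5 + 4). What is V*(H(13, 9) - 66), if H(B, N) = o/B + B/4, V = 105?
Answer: -341355/52 ≈ -6564.5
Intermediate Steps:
o = 3 (o = √9 = 3)
H(B, N) = 3/B + B/4
V*(H(13, 9) - 66) = 105*((3/13 + (¼)*13) - 66) = 105*((3*(1/13) + 13/4) - 66) = 105*((3/13 + 13/4) - 66) = 105*(181/52 - 66) = 105*(-3251/52) = -341355/52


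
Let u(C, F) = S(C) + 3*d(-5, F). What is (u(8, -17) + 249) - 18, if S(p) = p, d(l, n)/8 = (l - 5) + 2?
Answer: 47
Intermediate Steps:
d(l, n) = -24 + 8*l (d(l, n) = 8*((l - 5) + 2) = 8*((-5 + l) + 2) = 8*(-3 + l) = -24 + 8*l)
u(C, F) = -192 + C (u(C, F) = C + 3*(-24 + 8*(-5)) = C + 3*(-24 - 40) = C + 3*(-64) = C - 192 = -192 + C)
(u(8, -17) + 249) - 18 = ((-192 + 8) + 249) - 18 = (-184 + 249) - 18 = 65 - 18 = 47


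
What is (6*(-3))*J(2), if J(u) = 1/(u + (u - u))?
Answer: -9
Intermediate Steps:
J(u) = 1/u (J(u) = 1/(u + 0) = 1/u)
(6*(-3))*J(2) = (6*(-3))/2 = -18*1/2 = -9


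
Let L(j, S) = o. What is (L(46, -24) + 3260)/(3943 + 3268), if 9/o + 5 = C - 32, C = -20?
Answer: 61937/137009 ≈ 0.45206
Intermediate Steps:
o = -3/19 (o = 9/(-5 + (-20 - 32)) = 9/(-5 - 52) = 9/(-57) = 9*(-1/57) = -3/19 ≈ -0.15789)
L(j, S) = -3/19
(L(46, -24) + 3260)/(3943 + 3268) = (-3/19 + 3260)/(3943 + 3268) = (61937/19)/7211 = (61937/19)*(1/7211) = 61937/137009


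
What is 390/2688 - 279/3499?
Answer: 102443/1567552 ≈ 0.065352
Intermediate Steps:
390/2688 - 279/3499 = 390*(1/2688) - 279*1/3499 = 65/448 - 279/3499 = 102443/1567552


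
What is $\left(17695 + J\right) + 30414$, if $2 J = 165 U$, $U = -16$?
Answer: $46789$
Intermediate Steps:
$J = -1320$ ($J = \frac{165 \left(-16\right)}{2} = \frac{1}{2} \left(-2640\right) = -1320$)
$\left(17695 + J\right) + 30414 = \left(17695 - 1320\right) + 30414 = 16375 + 30414 = 46789$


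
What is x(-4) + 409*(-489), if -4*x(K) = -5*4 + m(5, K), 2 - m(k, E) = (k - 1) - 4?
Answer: -399993/2 ≈ -2.0000e+5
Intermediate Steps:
m(k, E) = 7 - k (m(k, E) = 2 - ((k - 1) - 4) = 2 - ((-1 + k) - 4) = 2 - (-5 + k) = 2 + (5 - k) = 7 - k)
x(K) = 9/2 (x(K) = -(-5*4 + (7 - 1*5))/4 = -(-20 + (7 - 5))/4 = -(-20 + 2)/4 = -¼*(-18) = 9/2)
x(-4) + 409*(-489) = 9/2 + 409*(-489) = 9/2 - 200001 = -399993/2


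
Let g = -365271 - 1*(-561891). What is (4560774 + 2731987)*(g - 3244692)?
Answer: -22228860606792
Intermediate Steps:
g = 196620 (g = -365271 + 561891 = 196620)
(4560774 + 2731987)*(g - 3244692) = (4560774 + 2731987)*(196620 - 3244692) = 7292761*(-3048072) = -22228860606792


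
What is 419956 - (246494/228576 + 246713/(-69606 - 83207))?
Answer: 7334411616617197/17464692144 ≈ 4.1996e+5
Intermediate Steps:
419956 - (246494/228576 + 246713/(-69606 - 83207)) = 419956 - (246494*(1/228576) + 246713/(-152813)) = 419956 - (123247/114288 + 246713*(-1/152813)) = 419956 - (123247/114288 - 246713/152813) = 419956 - 1*(-9362591533/17464692144) = 419956 + 9362591533/17464692144 = 7334411616617197/17464692144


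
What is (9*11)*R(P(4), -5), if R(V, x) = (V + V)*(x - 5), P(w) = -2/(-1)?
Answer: -3960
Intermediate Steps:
P(w) = 2 (P(w) = -2*(-1) = 2)
R(V, x) = 2*V*(-5 + x) (R(V, x) = (2*V)*(-5 + x) = 2*V*(-5 + x))
(9*11)*R(P(4), -5) = (9*11)*(2*2*(-5 - 5)) = 99*(2*2*(-10)) = 99*(-40) = -3960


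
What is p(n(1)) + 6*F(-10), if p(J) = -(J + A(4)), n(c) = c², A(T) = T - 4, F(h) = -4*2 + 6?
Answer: -13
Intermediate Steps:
F(h) = -2 (F(h) = -8 + 6 = -2)
A(T) = -4 + T
p(J) = -J (p(J) = -(J + (-4 + 4)) = -(J + 0) = -J)
p(n(1)) + 6*F(-10) = -1*1² + 6*(-2) = -1*1 - 12 = -1 - 12 = -13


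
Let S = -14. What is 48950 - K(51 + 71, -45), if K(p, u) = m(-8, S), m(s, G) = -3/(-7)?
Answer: 342647/7 ≈ 48950.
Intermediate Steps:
m(s, G) = 3/7 (m(s, G) = -3*(-⅐) = 3/7)
K(p, u) = 3/7
48950 - K(51 + 71, -45) = 48950 - 1*3/7 = 48950 - 3/7 = 342647/7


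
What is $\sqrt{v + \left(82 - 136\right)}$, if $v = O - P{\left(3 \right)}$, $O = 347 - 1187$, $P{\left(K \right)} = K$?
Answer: $i \sqrt{897} \approx 29.95 i$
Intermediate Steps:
$O = -840$
$v = -843$ ($v = -840 - 3 = -843$)
$\sqrt{v + \left(82 - 136\right)} = \sqrt{-843 + \left(82 - 136\right)} = \sqrt{-843 - 54} = \sqrt{-897} = i \sqrt{897}$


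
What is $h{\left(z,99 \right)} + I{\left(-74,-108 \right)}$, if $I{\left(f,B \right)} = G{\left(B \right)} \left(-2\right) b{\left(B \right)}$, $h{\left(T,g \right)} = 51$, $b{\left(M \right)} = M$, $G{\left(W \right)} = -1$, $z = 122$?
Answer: $-165$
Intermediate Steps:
$I{\left(f,B \right)} = 2 B$ ($I{\left(f,B \right)} = \left(-1\right) \left(-2\right) B = 2 B$)
$h{\left(z,99 \right)} + I{\left(-74,-108 \right)} = 51 + 2 \left(-108\right) = 51 - 216 = -165$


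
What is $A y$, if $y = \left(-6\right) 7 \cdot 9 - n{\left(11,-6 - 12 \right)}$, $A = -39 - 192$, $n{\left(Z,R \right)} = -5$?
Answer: $86163$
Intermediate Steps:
$A = -231$
$y = -373$ ($y = \left(-6\right) 7 \cdot 9 - -5 = \left(-42\right) 9 + 5 = -378 + 5 = -373$)
$A y = \left(-231\right) \left(-373\right) = 86163$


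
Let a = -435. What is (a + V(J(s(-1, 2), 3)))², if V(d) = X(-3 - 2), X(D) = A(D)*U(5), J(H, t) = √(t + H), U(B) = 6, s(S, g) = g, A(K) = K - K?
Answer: 189225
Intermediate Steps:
A(K) = 0
J(H, t) = √(H + t)
X(D) = 0 (X(D) = 0*6 = 0)
V(d) = 0
(a + V(J(s(-1, 2), 3)))² = (-435 + 0)² = (-435)² = 189225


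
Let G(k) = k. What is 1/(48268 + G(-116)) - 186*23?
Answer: -205994255/48152 ≈ -4278.0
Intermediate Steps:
1/(48268 + G(-116)) - 186*23 = 1/(48268 - 116) - 186*23 = 1/48152 - 1*4278 = 1/48152 - 4278 = -205994255/48152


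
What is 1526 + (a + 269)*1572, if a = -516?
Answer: -386758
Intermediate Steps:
1526 + (a + 269)*1572 = 1526 + (-516 + 269)*1572 = 1526 - 247*1572 = 1526 - 388284 = -386758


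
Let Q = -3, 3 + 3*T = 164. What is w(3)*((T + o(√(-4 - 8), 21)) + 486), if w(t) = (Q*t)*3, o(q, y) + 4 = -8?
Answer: -14247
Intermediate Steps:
T = 161/3 (T = -1 + (⅓)*164 = -1 + 164/3 = 161/3 ≈ 53.667)
o(q, y) = -12 (o(q, y) = -4 - 8 = -12)
w(t) = -9*t (w(t) = -3*t*3 = -9*t)
w(3)*((T + o(√(-4 - 8), 21)) + 486) = (-9*3)*((161/3 - 12) + 486) = -27*(125/3 + 486) = -27*1583/3 = -14247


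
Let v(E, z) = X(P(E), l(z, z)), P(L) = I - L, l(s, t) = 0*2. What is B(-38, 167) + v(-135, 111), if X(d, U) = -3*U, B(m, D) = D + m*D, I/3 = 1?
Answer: -6179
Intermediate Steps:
I = 3 (I = 3*1 = 3)
l(s, t) = 0
B(m, D) = D + D*m
P(L) = 3 - L
v(E, z) = 0 (v(E, z) = -3*0 = 0)
B(-38, 167) + v(-135, 111) = 167*(1 - 38) + 0 = 167*(-37) + 0 = -6179 + 0 = -6179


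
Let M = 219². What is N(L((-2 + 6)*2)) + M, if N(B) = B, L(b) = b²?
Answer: 48025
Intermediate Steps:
M = 47961
N(L((-2 + 6)*2)) + M = ((-2 + 6)*2)² + 47961 = (4*2)² + 47961 = 8² + 47961 = 64 + 47961 = 48025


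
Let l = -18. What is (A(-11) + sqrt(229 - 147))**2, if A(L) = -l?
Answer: (18 + sqrt(82))**2 ≈ 731.99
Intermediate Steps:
A(L) = 18 (A(L) = -1*(-18) = 18)
(A(-11) + sqrt(229 - 147))**2 = (18 + sqrt(229 - 147))**2 = (18 + sqrt(82))**2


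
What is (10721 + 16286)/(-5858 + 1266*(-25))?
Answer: -27007/37508 ≈ -0.72003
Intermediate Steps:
(10721 + 16286)/(-5858 + 1266*(-25)) = 27007/(-5858 - 31650) = 27007/(-37508) = 27007*(-1/37508) = -27007/37508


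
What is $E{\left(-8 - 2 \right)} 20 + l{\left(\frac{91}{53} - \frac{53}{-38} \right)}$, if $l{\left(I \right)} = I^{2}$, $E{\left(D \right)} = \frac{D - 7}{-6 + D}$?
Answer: $\frac{62734727}{2028098} \approx 30.933$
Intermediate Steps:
$E{\left(D \right)} = \frac{-7 + D}{-6 + D}$
$E{\left(-8 - 2 \right)} 20 + l{\left(\frac{91}{53} - \frac{53}{-38} \right)} = \frac{-7 - 10}{-6 - 10} \cdot 20 + \left(\frac{91}{53} - \frac{53}{-38}\right)^{2} = \frac{-7 - 10}{-6 - 10} \cdot 20 + \left(91 \cdot \frac{1}{53} - - \frac{53}{38}\right)^{2} = \frac{-7 - 10}{-6 - 10} \cdot 20 + \left(\frac{91}{53} + \frac{53}{38}\right)^{2} = \frac{1}{-16} \left(-17\right) 20 + \left(\frac{6267}{2014}\right)^{2} = \left(- \frac{1}{16}\right) \left(-17\right) 20 + \frac{39275289}{4056196} = \frac{17}{16} \cdot 20 + \frac{39275289}{4056196} = \frac{85}{4} + \frac{39275289}{4056196} = \frac{62734727}{2028098}$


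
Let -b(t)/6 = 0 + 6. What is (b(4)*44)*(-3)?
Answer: 4752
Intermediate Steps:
b(t) = -36 (b(t) = -6*(0 + 6) = -6*6 = -36)
(b(4)*44)*(-3) = -36*44*(-3) = -1584*(-3) = 4752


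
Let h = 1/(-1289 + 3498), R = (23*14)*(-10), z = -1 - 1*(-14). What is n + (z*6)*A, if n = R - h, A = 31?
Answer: -1771619/2209 ≈ -802.00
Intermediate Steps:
z = 13 (z = -1 + 14 = 13)
R = -3220 (R = 322*(-10) = -3220)
h = 1/2209 ≈ 0.00045269
n = -7112981/2209 (n = -3220 - 1*1/2209 = -3220 - 1/2209 = -7112981/2209 ≈ -3220.0)
n + (z*6)*A = -7112981/2209 + (13*6)*31 = -7112981/2209 + 78*31 = -7112981/2209 + 2418 = -1771619/2209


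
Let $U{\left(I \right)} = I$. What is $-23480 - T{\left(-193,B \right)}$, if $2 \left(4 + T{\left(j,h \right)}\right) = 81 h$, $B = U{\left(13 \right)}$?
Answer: $- \frac{48005}{2} \approx -24003.0$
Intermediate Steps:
$B = 13$
$T{\left(j,h \right)} = -4 + \frac{81 h}{2}$
$-23480 - T{\left(-193,B \right)} = -23480 - \left(-4 + \frac{81}{2} \cdot 13\right) = -23480 - \left(-4 + \frac{1053}{2}\right) = -23480 - \frac{1045}{2} = - \frac{48005}{2}$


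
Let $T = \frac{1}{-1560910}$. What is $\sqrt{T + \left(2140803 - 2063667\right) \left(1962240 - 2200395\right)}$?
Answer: $\frac{i \sqrt{44758192917681308208910}}{1560910} \approx 1.3554 \cdot 10^{5} i$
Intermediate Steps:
$T = - \frac{1}{1560910} \approx -6.4065 \cdot 10^{-7}$
$\sqrt{T + \left(2140803 - 2063667\right) \left(1962240 - 2200395\right)} = \sqrt{- \frac{1}{1560910} + \left(2140803 - 2063667\right) \left(1962240 - 2200395\right)} = \sqrt{- \frac{1}{1560910} + 77136 \left(-238155\right)} = \sqrt{- \frac{1}{1560910} - 18370324080} = \sqrt{- \frac{28674422559712801}{1560910}} = \frac{i \sqrt{44758192917681308208910}}{1560910}$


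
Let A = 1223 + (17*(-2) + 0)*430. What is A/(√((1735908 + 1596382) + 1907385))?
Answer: -13397*√209587/1047935 ≈ -5.8527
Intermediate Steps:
A = -13397 (A = 1223 + (-34 + 0)*430 = 1223 - 34*430 = 1223 - 14620 = -13397)
A/(√((1735908 + 1596382) + 1907385)) = -13397/√((1735908 + 1596382) + 1907385) = -13397/√(3332290 + 1907385) = -13397*√209587/1047935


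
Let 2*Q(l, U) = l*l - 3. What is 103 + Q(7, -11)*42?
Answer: 1069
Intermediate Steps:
Q(l, U) = -3/2 + l**2/2 (Q(l, U) = (l*l - 3)/2 = (l**2 - 3)/2 = (-3 + l**2)/2 = -3/2 + l**2/2)
103 + Q(7, -11)*42 = 103 + (-3/2 + (1/2)*7**2)*42 = 103 + (-3/2 + (1/2)*49)*42 = 103 + (-3/2 + 49/2)*42 = 103 + 23*42 = 103 + 966 = 1069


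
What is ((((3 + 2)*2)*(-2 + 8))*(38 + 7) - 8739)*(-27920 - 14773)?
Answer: 257823027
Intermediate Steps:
((((3 + 2)*2)*(-2 + 8))*(38 + 7) - 8739)*(-27920 - 14773) = (((5*2)*6)*45 - 8739)*(-42693) = ((10*6)*45 - 8739)*(-42693) = (60*45 - 8739)*(-42693) = (2700 - 8739)*(-42693) = -6039*(-42693) = 257823027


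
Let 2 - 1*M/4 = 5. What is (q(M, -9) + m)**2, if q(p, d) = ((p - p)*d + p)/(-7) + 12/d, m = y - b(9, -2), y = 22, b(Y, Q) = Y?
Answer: 78961/441 ≈ 179.05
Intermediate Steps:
M = -12 (M = 8 - 4*5 = 8 - 20 = -12)
m = 13 (m = 22 - 1*9 = 22 - 9 = 13)
q(p, d) = 12/d - p/7 (q(p, d) = (0*d + p)*(-1/7) + 12/d = (0 + p)*(-1/7) + 12/d = p*(-1/7) + 12/d = -p/7 + 12/d = 12/d - p/7)
(q(M, -9) + m)**2 = ((12/(-9) - 1/7*(-12)) + 13)**2 = ((12*(-1/9) + 12/7) + 13)**2 = ((-4/3 + 12/7) + 13)**2 = (8/21 + 13)**2 = (281/21)**2 = 78961/441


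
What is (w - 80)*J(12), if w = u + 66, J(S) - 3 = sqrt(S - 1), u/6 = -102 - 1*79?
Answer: -3300 - 1100*sqrt(11) ≈ -6948.3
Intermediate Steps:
u = -1086 (u = 6*(-102 - 1*79) = 6*(-102 - 79) = 6*(-181) = -1086)
J(S) = 3 + sqrt(-1 + S) (J(S) = 3 + sqrt(S - 1) = 3 + sqrt(-1 + S))
w = -1020 (w = -1086 + 66 = -1020)
(w - 80)*J(12) = (-1020 - 80)*(3 + sqrt(-1 + 12)) = -1100*(3 + sqrt(11)) = -3300 - 1100*sqrt(11)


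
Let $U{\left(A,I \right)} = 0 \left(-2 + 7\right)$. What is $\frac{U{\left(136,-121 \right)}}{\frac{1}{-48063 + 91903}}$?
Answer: $0$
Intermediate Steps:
$U{\left(A,I \right)} = 0$ ($U{\left(A,I \right)} = 0 \cdot 5 = 0$)
$\frac{U{\left(136,-121 \right)}}{\frac{1}{-48063 + 91903}} = \frac{0}{\frac{1}{-48063 + 91903}} = \frac{0}{\frac{1}{43840}} = 0 \frac{1}{\frac{1}{43840}} = 0 \cdot 43840 = 0$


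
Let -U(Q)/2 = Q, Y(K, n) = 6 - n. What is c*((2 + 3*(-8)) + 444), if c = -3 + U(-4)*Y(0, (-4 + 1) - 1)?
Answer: 32494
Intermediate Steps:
U(Q) = -2*Q
c = 77 (c = -3 + (-2*(-4))*(6 - ((-4 + 1) - 1)) = -3 + 8*(6 - (-3 - 1)) = -3 + 8*(6 - 1*(-4)) = -3 + 8*(6 + 4) = -3 + 8*10 = -3 + 80 = 77)
c*((2 + 3*(-8)) + 444) = 77*((2 + 3*(-8)) + 444) = 77*((2 - 24) + 444) = 77*(-22 + 444) = 77*422 = 32494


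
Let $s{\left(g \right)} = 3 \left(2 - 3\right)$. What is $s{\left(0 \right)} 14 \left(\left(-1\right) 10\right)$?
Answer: $420$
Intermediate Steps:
$s{\left(g \right)} = -3$ ($s{\left(g \right)} = 3 \left(-1\right) = -3$)
$s{\left(0 \right)} 14 \left(\left(-1\right) 10\right) = \left(-3\right) 14 \left(\left(-1\right) 10\right) = \left(-42\right) \left(-10\right) = 420$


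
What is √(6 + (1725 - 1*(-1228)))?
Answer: √2959 ≈ 54.397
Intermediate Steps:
√(6 + (1725 - 1*(-1228))) = √(6 + (1725 + 1228)) = √(6 + 2953) = √2959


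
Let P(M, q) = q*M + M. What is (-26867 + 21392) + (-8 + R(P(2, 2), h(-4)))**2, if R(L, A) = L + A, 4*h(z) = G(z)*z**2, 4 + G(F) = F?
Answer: -4319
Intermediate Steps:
G(F) = -4 + F
P(M, q) = M + M*q (P(M, q) = M*q + M = M + M*q)
h(z) = z**2*(-4 + z)/4 (h(z) = ((-4 + z)*z**2)/4 = (z**2*(-4 + z))/4 = z**2*(-4 + z)/4)
R(L, A) = A + L
(-26867 + 21392) + (-8 + R(P(2, 2), h(-4)))**2 = (-26867 + 21392) + (-8 + ((1/4)*(-4)**2*(-4 - 4) + 2*(1 + 2)))**2 = -5475 + (-8 + ((1/4)*16*(-8) + 2*3))**2 = -5475 + (-8 + (-32 + 6))**2 = -5475 + (-8 - 26)**2 = -5475 + (-34)**2 = -5475 + 1156 = -4319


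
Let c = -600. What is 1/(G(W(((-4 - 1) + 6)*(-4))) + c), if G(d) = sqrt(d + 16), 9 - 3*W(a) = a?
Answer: -1800/1079939 - sqrt(183)/1079939 ≈ -0.0016793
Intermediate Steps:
W(a) = 3 - a/3
G(d) = sqrt(16 + d)
1/(G(W(((-4 - 1) + 6)*(-4))) + c) = 1/(sqrt(16 + (3 - ((-4 - 1) + 6)*(-4)/3)) - 600) = 1/(sqrt(16 + (3 - (-5 + 6)*(-4)/3)) - 600) = 1/(sqrt(16 + (3 - (-4)/3)) - 600) = 1/(sqrt(16 + (3 - 1/3*(-4))) - 600) = 1/(sqrt(16 + (3 + 4/3)) - 600) = 1/(sqrt(16 + 13/3) - 600) = 1/(sqrt(61/3) - 600) = 1/(sqrt(183)/3 - 600) = 1/(-600 + sqrt(183)/3)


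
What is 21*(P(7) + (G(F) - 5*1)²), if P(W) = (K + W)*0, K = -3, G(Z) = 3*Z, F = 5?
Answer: 2100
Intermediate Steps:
P(W) = 0 (P(W) = (-3 + W)*0 = 0)
21*(P(7) + (G(F) - 5*1)²) = 21*(0 + (3*5 - 5*1)²) = 21*(0 + (15 - 5)²) = 21*(0 + 10²) = 21*(0 + 100) = 21*100 = 2100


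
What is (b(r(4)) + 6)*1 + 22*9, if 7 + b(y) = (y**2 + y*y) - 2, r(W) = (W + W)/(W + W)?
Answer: 197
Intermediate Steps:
r(W) = 1 (r(W) = (2*W)/((2*W)) = (2*W)*(1/(2*W)) = 1)
b(y) = -9 + 2*y**2 (b(y) = -7 + ((y**2 + y*y) - 2) = -7 + ((y**2 + y**2) - 2) = -7 + (2*y**2 - 2) = -7 + (-2 + 2*y**2) = -9 + 2*y**2)
(b(r(4)) + 6)*1 + 22*9 = ((-9 + 2*1**2) + 6)*1 + 22*9 = ((-9 + 2*1) + 6)*1 + 198 = ((-9 + 2) + 6)*1 + 198 = (-7 + 6)*1 + 198 = -1*1 + 198 = -1 + 198 = 197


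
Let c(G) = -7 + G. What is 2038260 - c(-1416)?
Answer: 2039683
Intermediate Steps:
2038260 - c(-1416) = 2038260 - (-7 - 1416) = 2038260 - 1*(-1423) = 2038260 + 1423 = 2039683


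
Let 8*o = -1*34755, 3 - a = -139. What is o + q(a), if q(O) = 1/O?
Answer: -2467601/568 ≈ -4344.4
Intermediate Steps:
a = 142 (a = 3 - 1*(-139) = 3 + 139 = 142)
o = -34755/8 (o = (-1*34755)/8 = (⅛)*(-34755) = -34755/8 ≈ -4344.4)
o + q(a) = -34755/8 + 1/142 = -2467601/568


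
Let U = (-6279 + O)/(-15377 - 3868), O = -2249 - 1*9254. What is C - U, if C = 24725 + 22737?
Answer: 913388408/19245 ≈ 47461.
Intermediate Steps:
O = -11503 (O = -2249 - 9254 = -11503)
C = 47462
U = 17782/19245 (U = (-6279 - 11503)/(-15377 - 3868) = -17782/(-19245) = -17782*(-1/19245) = 17782/19245 ≈ 0.92398)
C - U = 47462 - 1*17782/19245 = 47462 - 17782/19245 = 913388408/19245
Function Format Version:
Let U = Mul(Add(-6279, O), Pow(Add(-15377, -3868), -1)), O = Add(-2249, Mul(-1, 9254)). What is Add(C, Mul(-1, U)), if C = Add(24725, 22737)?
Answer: Rational(913388408, 19245) ≈ 47461.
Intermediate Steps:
O = -11503 (O = Add(-2249, -9254) = -11503)
C = 47462
U = Rational(17782, 19245) (U = Mul(Add(-6279, -11503), Pow(Add(-15377, -3868), -1)) = Mul(-17782, Pow(-19245, -1)) = Mul(-17782, Rational(-1, 19245)) = Rational(17782, 19245) ≈ 0.92398)
Add(C, Mul(-1, U)) = Add(47462, Mul(-1, Rational(17782, 19245))) = Add(47462, Rational(-17782, 19245)) = Rational(913388408, 19245)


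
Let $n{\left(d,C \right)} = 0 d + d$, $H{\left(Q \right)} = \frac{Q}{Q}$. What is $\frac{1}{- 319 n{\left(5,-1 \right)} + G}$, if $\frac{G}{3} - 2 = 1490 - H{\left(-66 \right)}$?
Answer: $\frac{1}{2878} \approx 0.00034746$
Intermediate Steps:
$H{\left(Q \right)} = 1$
$G = 4473$ ($G = 6 + 3 \left(1490 - 1\right) = 6 + 3 \cdot 1489 = 6 + 4467 = 4473$)
$n{\left(d,C \right)} = d$ ($n{\left(d,C \right)} = 0 + d = d$)
$\frac{1}{- 319 n{\left(5,-1 \right)} + G} = \frac{1}{\left(-319\right) 5 + 4473} = \frac{1}{-1595 + 4473} = \frac{1}{2878}$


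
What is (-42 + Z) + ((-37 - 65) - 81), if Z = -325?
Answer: -550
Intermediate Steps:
(-42 + Z) + ((-37 - 65) - 81) = (-42 - 325) + ((-37 - 65) - 81) = -367 + (-102 - 81) = -367 - 183 = -550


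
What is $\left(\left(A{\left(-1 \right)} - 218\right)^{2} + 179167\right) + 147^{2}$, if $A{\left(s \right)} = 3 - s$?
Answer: $246572$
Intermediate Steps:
$\left(\left(A{\left(-1 \right)} - 218\right)^{2} + 179167\right) + 147^{2} = \left(\left(\left(3 - -1\right) - 218\right)^{2} + 179167\right) + 147^{2} = \left(\left(\left(3 + 1\right) - 218\right)^{2} + 179167\right) + 21609 = \left(\left(4 - 218\right)^{2} + 179167\right) + 21609 = \left(\left(-214\right)^{2} + 179167\right) + 21609 = \left(45796 + 179167\right) + 21609 = 224963 + 21609 = 246572$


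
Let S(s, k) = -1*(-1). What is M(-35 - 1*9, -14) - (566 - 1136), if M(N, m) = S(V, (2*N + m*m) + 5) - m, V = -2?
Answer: 585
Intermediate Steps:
S(s, k) = 1
M(N, m) = 1 - m
M(-35 - 1*9, -14) - (566 - 1136) = (1 - 1*(-14)) - (566 - 1136) = (1 + 14) - 1*(-570) = 15 + 570 = 585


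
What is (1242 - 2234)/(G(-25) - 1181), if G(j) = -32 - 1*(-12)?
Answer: 992/1201 ≈ 0.82598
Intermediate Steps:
G(j) = -20 (G(j) = -32 + 12 = -20)
(1242 - 2234)/(G(-25) - 1181) = (1242 - 2234)/(-20 - 1181) = -992/(-1201) = -992*(-1/1201) = 992/1201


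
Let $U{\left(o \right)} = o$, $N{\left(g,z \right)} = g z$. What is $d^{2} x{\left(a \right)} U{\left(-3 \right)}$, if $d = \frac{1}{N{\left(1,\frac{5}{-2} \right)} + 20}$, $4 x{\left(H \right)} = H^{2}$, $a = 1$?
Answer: $- \frac{3}{1225} \approx -0.002449$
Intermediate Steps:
$x{\left(H \right)} = \frac{H^{2}}{4}$
$d = \frac{2}{35}$ ($d = \frac{1}{1 \frac{5}{-2} + 20} = \frac{1}{1 \cdot 5 \left(- \frac{1}{2}\right) + 20} = \frac{1}{1 \left(- \frac{5}{2}\right) + 20} = \frac{1}{- \frac{5}{2} + 20} = \frac{1}{\frac{35}{2}} = \frac{2}{35} \approx 0.057143$)
$d^{2} x{\left(a \right)} U{\left(-3 \right)} = \left(\frac{2}{35}\right)^{2} \frac{1^{2}}{4} \left(-3\right) = \frac{4 \cdot \frac{1}{4} \cdot 1 \left(-3\right)}{1225} = \frac{4 \cdot \frac{1}{4} \left(-3\right)}{1225} = \frac{4}{1225} \left(- \frac{3}{4}\right) = - \frac{3}{1225}$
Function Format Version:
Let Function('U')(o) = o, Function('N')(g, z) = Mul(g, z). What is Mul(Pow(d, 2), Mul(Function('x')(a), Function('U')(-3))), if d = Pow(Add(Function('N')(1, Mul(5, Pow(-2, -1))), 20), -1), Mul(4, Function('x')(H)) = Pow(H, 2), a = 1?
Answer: Rational(-3, 1225) ≈ -0.0024490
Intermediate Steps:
Function('x')(H) = Mul(Rational(1, 4), Pow(H, 2))
d = Rational(2, 35) (d = Pow(Add(Mul(1, Mul(5, Pow(-2, -1))), 20), -1) = Pow(Add(Mul(1, Mul(5, Rational(-1, 2))), 20), -1) = Pow(Add(Mul(1, Rational(-5, 2)), 20), -1) = Pow(Add(Rational(-5, 2), 20), -1) = Pow(Rational(35, 2), -1) = Rational(2, 35) ≈ 0.057143)
Mul(Pow(d, 2), Mul(Function('x')(a), Function('U')(-3))) = Mul(Pow(Rational(2, 35), 2), Mul(Mul(Rational(1, 4), Pow(1, 2)), -3)) = Mul(Rational(4, 1225), Mul(Mul(Rational(1, 4), 1), -3)) = Mul(Rational(4, 1225), Mul(Rational(1, 4), -3)) = Mul(Rational(4, 1225), Rational(-3, 4)) = Rational(-3, 1225)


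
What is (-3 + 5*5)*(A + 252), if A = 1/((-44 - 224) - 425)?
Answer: 349270/63 ≈ 5544.0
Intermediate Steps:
A = -1/693 (A = 1/(-268 - 425) = 1/(-693) = -1/693 ≈ -0.0014430)
(-3 + 5*5)*(A + 252) = (-3 + 5*5)*(-1/693 + 252) = (-3 + 25)*(174635/693) = 22*(174635/693) = 349270/63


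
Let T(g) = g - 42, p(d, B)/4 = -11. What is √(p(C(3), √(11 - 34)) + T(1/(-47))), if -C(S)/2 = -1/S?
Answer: I*√190021/47 ≈ 9.2748*I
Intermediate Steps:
C(S) = 2/S (C(S) = -(-2)/S = 2/S)
p(d, B) = -44 (p(d, B) = 4*(-11) = -44)
T(g) = -42 + g
√(p(C(3), √(11 - 34)) + T(1/(-47))) = √(-44 + (-42 + 1/(-47))) = √(-44 + (-42 - 1/47)) = √(-44 - 1975/47) = √(-4043/47) = I*√190021/47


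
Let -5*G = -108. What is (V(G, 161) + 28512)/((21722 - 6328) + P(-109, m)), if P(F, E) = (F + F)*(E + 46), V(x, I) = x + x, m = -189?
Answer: 17847/29105 ≈ 0.61319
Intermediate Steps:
G = 108/5 (G = -1/5*(-108) = 108/5 ≈ 21.600)
V(x, I) = 2*x
P(F, E) = 2*F*(46 + E) (P(F, E) = (2*F)*(46 + E) = 2*F*(46 + E))
(V(G, 161) + 28512)/((21722 - 6328) + P(-109, m)) = (2*(108/5) + 28512)/((21722 - 6328) + 2*(-109)*(46 - 189)) = (216/5 + 28512)/(15394 + 2*(-109)*(-143)) = 142776/(5*(15394 + 31174)) = (142776/5)/46568 = (142776/5)*(1/46568) = 17847/29105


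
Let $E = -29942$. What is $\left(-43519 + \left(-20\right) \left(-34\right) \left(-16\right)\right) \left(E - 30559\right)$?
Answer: $3291193899$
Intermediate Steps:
$\left(-43519 + \left(-20\right) \left(-34\right) \left(-16\right)\right) \left(E - 30559\right) = \left(-43519 + \left(-20\right) \left(-34\right) \left(-16\right)\right) \left(-29942 - 30559\right) = \left(-43519 + 680 \left(-16\right)\right) \left(-60501\right) = \left(-43519 - 10880\right) \left(-60501\right) = \left(-54399\right) \left(-60501\right) = 3291193899$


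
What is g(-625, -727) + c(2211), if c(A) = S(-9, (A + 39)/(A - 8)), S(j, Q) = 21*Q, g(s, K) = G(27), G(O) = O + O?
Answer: 166212/2203 ≈ 75.448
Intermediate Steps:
G(O) = 2*O
g(s, K) = 54 (g(s, K) = 2*27 = 54)
c(A) = 21*(39 + A)/(-8 + A) (c(A) = 21*((A + 39)/(A - 8)) = 21*((39 + A)/(-8 + A)) = 21*(39 + A)/(-8 + A))
g(-625, -727) + c(2211) = 54 + 21*(39 + 2211)/(-8 + 2211) = 54 + 21*2250/2203 = 54 + 21*(1/2203)*2250 = 54 + 47250/2203 = 166212/2203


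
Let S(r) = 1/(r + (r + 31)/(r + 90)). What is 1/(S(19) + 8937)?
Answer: 2121/18955486 ≈ 0.00011189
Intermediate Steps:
S(r) = 1/(r + (31 + r)/(90 + r))
1/(S(19) + 8937) = 1/((90 + 19)/(31 + 19² + 91*19) + 8937) = 1/(109/(31 + 361 + 1729) + 8937) = 1/(109/2121 + 8937) = 1/(18955486/2121) = 2121/18955486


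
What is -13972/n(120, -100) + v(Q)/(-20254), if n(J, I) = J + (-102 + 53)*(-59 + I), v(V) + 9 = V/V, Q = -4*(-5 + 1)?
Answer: -141462800/80114697 ≈ -1.7658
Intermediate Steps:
Q = 16 (Q = -4*(-4) = 16)
v(V) = -8 (v(V) = -9 + V/V = -9 + 1 = -8)
n(J, I) = 2891 + J - 49*I (n(J, I) = J - 49*(-59 + I) = J + (2891 - 49*I) = 2891 + J - 49*I)
-13972/n(120, -100) + v(Q)/(-20254) = -13972/(2891 + 120 - 49*(-100)) - 8/(-20254) = -13972/(2891 + 120 + 4900) - 8*(-1/20254) = -13972/7911 + 4/10127 = -141462800/80114697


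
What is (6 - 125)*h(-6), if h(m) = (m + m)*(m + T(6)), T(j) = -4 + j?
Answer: -5712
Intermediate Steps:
h(m) = 2*m*(2 + m) (h(m) = (m + m)*(m + (-4 + 6)) = (2*m)*(m + 2) = (2*m)*(2 + m) = 2*m*(2 + m))
(6 - 125)*h(-6) = (6 - 125)*(2*(-6)*(2 - 6)) = -238*(-6)*(-4) = -119*48 = -5712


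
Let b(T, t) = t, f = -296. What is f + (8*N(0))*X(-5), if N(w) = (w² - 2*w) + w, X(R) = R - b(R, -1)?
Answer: -296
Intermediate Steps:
X(R) = 1 + R (X(R) = R - 1*(-1) = R + 1 = 1 + R)
N(w) = w² - w
f + (8*N(0))*X(-5) = -296 + (8*(0*(-1 + 0)))*(1 - 5) = -296 + (8*(0*(-1)))*(-4) = -296 + (8*0)*(-4) = -296 + 0*(-4) = -296 + 0 = -296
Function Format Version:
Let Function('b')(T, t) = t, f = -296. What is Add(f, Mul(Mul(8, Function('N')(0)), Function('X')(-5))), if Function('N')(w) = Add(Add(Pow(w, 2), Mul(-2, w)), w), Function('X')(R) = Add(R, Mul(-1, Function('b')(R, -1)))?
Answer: -296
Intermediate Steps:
Function('X')(R) = Add(1, R) (Function('X')(R) = Add(R, Mul(-1, -1)) = Add(R, 1) = Add(1, R))
Function('N')(w) = Add(Pow(w, 2), Mul(-1, w))
Add(f, Mul(Mul(8, Function('N')(0)), Function('X')(-5))) = Add(-296, Mul(Mul(8, Mul(0, Add(-1, 0))), Add(1, -5))) = Add(-296, Mul(Mul(8, Mul(0, -1)), -4)) = Add(-296, Mul(Mul(8, 0), -4)) = Add(-296, Mul(0, -4)) = Add(-296, 0) = -296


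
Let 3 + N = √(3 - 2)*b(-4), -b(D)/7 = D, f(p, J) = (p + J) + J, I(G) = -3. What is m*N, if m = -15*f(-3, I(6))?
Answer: 3375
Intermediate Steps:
f(p, J) = p + 2*J (f(p, J) = (J + p) + J = p + 2*J)
b(D) = -7*D
N = 25 (N = -3 + √(3 - 2)*(-7*(-4)) = -3 + √1*28 = -3 + 1*28 = -3 + 28 = 25)
m = 135 (m = -15*(-3 + 2*(-3)) = -15*(-3 - 6) = -15*(-9) = 135)
m*N = 135*25 = 3375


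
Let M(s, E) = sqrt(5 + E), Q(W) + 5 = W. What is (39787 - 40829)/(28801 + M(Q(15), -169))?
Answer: -30010642/829497765 + 2084*I*sqrt(41)/829497765 ≈ -0.036179 + 1.6087e-5*I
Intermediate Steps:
Q(W) = -5 + W
(39787 - 40829)/(28801 + M(Q(15), -169)) = (39787 - 40829)/(28801 + sqrt(5 - 169)) = -1042/(28801 + sqrt(-164)) = -1042/(28801 + 2*I*sqrt(41))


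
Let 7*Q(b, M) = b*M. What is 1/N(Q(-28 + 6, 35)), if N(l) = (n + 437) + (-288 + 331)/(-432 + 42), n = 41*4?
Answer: 390/234347 ≈ 0.0016642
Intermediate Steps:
n = 164
Q(b, M) = M*b/7 (Q(b, M) = (b*M)/7 = (M*b)/7 = M*b/7)
N(l) = 234347/390 (N(l) = (164 + 437) + (-288 + 331)/(-432 + 42) = 601 + 43/(-390) = 601 + 43*(-1/390) = 601 - 43/390 = 234347/390)
1/N(Q(-28 + 6, 35)) = 1/(234347/390) = 390/234347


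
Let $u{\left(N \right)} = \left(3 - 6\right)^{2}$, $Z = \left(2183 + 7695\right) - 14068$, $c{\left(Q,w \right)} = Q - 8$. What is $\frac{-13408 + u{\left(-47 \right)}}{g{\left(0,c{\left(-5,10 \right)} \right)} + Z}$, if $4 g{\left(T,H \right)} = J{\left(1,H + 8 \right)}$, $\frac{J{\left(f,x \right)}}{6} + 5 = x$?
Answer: $\frac{13399}{4205} \approx 3.1864$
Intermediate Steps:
$J{\left(f,x \right)} = -30 + 6 x$
$c{\left(Q,w \right)} = -8 + Q$
$g{\left(T,H \right)} = \frac{9}{2} + \frac{3 H}{2}$ ($g{\left(T,H \right)} = \frac{-30 + 6 \left(H + 8\right)}{4} = \frac{-30 + 6 \left(8 + H\right)}{4} = \frac{-30 + \left(48 + 6 H\right)}{4} = \frac{18 + 6 H}{4} = \frac{9}{2} + \frac{3 H}{2}$)
$Z = -4190$ ($Z = 9878 - 14068 = -4190$)
$u{\left(N \right)} = 9$ ($u{\left(N \right)} = \left(-3\right)^{2} = 9$)
$\frac{-13408 + u{\left(-47 \right)}}{g{\left(0,c{\left(-5,10 \right)} \right)} + Z} = \frac{-13408 + 9}{\left(\frac{9}{2} + \frac{3 \left(-8 - 5\right)}{2}\right) - 4190} = - \frac{13399}{\left(\frac{9}{2} + \frac{3}{2} \left(-13\right)\right) - 4190} = - \frac{13399}{\left(\frac{9}{2} - \frac{39}{2}\right) - 4190} = - \frac{13399}{-15 - 4190} = - \frac{13399}{-4205} = \left(-13399\right) \left(- \frac{1}{4205}\right) = \frac{13399}{4205}$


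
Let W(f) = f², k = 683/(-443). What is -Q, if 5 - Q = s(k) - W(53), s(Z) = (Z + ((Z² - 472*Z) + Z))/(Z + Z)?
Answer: -2702097/886 ≈ -3049.8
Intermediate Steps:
k = -683/443 (k = 683*(-1/443) = -683/443 ≈ -1.5418)
s(Z) = (Z² - 470*Z)/(2*Z) (s(Z) = (Z + (Z² - 471*Z))/((2*Z)) = (Z² - 470*Z)*(1/(2*Z)) = (Z² - 470*Z)/(2*Z))
Q = 2702097/886 (Q = 5 - ((-235 + (½)*(-683/443)) - 1*53²) = 5 - ((-235 - 683/886) - 1*2809) = 5 - (-208893/886 - 2809) = 5 - 1*(-2697667/886) = 5 + 2697667/886 = 2702097/886 ≈ 3049.8)
-Q = -1*2702097/886 = -2702097/886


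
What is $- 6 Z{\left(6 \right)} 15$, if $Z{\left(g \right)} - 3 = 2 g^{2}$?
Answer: $-6750$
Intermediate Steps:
$Z{\left(g \right)} = 3 + 2 g^{2}$
$- 6 Z{\left(6 \right)} 15 = - 6 \left(3 + 2 \cdot 6^{2}\right) 15 = - 6 \left(3 + 2 \cdot 36\right) 15 = - 6 \left(3 + 72\right) 15 = \left(-6\right) 75 \cdot 15 = \left(-450\right) 15 = -6750$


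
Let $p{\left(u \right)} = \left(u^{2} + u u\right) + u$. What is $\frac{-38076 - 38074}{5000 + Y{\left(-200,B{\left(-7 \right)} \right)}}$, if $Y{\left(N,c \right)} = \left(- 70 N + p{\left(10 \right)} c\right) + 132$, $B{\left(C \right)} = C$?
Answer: $- \frac{38075}{8831} \approx -4.3115$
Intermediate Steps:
$p{\left(u \right)} = u + 2 u^{2}$ ($p{\left(u \right)} = \left(u^{2} + u^{2}\right) + u = 2 u^{2} + u = u + 2 u^{2}$)
$Y{\left(N,c \right)} = 132 - 70 N + 210 c$ ($Y{\left(N,c \right)} = \left(- 70 N + 10 \left(1 + 2 \cdot 10\right) c\right) + 132 = \left(- 70 N + 10 \left(1 + 20\right) c\right) + 132 = \left(- 70 N + 10 \cdot 21 c\right) + 132 = \left(- 70 N + 210 c\right) + 132 = 132 - 70 N + 210 c$)
$\frac{-38076 - 38074}{5000 + Y{\left(-200,B{\left(-7 \right)} \right)}} = \frac{-38076 - 38074}{5000 + \left(132 - -14000 + 210 \left(-7\right)\right)} = - \frac{76150}{5000 + \left(132 + 14000 - 1470\right)} = - \frac{76150}{5000 + 12662} = - \frac{76150}{17662} = \left(-76150\right) \frac{1}{17662} = - \frac{38075}{8831}$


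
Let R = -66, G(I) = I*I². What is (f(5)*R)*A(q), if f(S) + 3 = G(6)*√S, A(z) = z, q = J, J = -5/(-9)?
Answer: 110 - 7920*√5 ≈ -17600.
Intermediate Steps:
G(I) = I³
J = 5/9 (J = -5*(-⅑) = 5/9 ≈ 0.55556)
q = 5/9 ≈ 0.55556
f(S) = -3 + 216*√S (f(S) = -3 + 6³*√S = -3 + 216*√S)
(f(5)*R)*A(q) = ((-3 + 216*√5)*(-66))*(5/9) = (198 - 14256*√5)*(5/9) = 110 - 7920*√5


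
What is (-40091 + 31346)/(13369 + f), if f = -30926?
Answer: 8745/17557 ≈ 0.49809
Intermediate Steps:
(-40091 + 31346)/(13369 + f) = (-40091 + 31346)/(13369 - 30926) = -8745/(-17557) = -8745*(-1/17557) = 8745/17557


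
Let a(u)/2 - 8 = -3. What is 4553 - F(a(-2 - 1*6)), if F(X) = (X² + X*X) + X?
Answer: 4343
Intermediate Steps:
a(u) = 10 (a(u) = 16 + 2*(-3) = 16 - 6 = 10)
F(X) = X + 2*X² (F(X) = (X² + X²) + X = 2*X² + X = X + 2*X²)
4553 - F(a(-2 - 1*6)) = 4553 - 10*(1 + 2*10) = 4553 - 10*(1 + 20) = 4553 - 10*21 = 4553 - 1*210 = 4553 - 210 = 4343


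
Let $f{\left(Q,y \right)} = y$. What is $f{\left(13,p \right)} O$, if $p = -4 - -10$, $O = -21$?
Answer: $-126$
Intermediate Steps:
$p = 6$ ($p = -4 + 10 = 6$)
$f{\left(13,p \right)} O = 6 \left(-21\right) = -126$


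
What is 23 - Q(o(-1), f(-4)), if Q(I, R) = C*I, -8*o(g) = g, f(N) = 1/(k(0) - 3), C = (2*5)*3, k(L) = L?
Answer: 77/4 ≈ 19.250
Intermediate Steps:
C = 30 (C = 10*3 = 30)
f(N) = -⅓ (f(N) = 1/(0 - 3) = 1/(-3) = -⅓)
o(g) = -g/8
Q(I, R) = 30*I
23 - Q(o(-1), f(-4)) = 23 - 30*(-⅛*(-1)) = 23 - 30/8 = 23 - 1*15/4 = 23 - 15/4 = 77/4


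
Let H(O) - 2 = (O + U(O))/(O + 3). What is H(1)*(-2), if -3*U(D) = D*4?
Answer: -23/6 ≈ -3.8333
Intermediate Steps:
U(D) = -4*D/3 (U(D) = -D*4/3 = -4*D/3)
H(O) = 2 - O/(3*(3 + O)) (H(O) = 2 + (O - 4*O/3)/(O + 3) = 2 + (-O/3)/(3 + O) = 2 - O/(3*(3 + O)))
H(1)*(-2) = ((18 + 5*1)/(3*(3 + 1)))*(-2) = ((1/3)*(18 + 5)/4)*(-2) = ((1/3)*(1/4)*23)*(-2) = (23/12)*(-2) = -23/6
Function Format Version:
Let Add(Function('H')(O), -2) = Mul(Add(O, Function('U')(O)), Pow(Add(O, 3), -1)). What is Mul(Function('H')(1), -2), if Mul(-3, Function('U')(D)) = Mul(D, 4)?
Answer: Rational(-23, 6) ≈ -3.8333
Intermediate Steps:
Function('U')(D) = Mul(Rational(-4, 3), D) (Function('U')(D) = Mul(Rational(-1, 3), Mul(D, 4)) = Mul(Rational(-1, 3), Mul(4, D)) = Mul(Rational(-4, 3), D))
Function('H')(O) = Add(2, Mul(Rational(-1, 3), O, Pow(Add(3, O), -1))) (Function('H')(O) = Add(2, Mul(Add(O, Mul(Rational(-4, 3), O)), Pow(Add(O, 3), -1))) = Add(2, Mul(Mul(Rational(-1, 3), O), Pow(Add(3, O), -1))) = Add(2, Mul(Rational(-1, 3), O, Pow(Add(3, O), -1))))
Mul(Function('H')(1), -2) = Mul(Mul(Rational(1, 3), Pow(Add(3, 1), -1), Add(18, Mul(5, 1))), -2) = Mul(Mul(Rational(1, 3), Pow(4, -1), Add(18, 5)), -2) = Mul(Mul(Rational(1, 3), Rational(1, 4), 23), -2) = Mul(Rational(23, 12), -2) = Rational(-23, 6)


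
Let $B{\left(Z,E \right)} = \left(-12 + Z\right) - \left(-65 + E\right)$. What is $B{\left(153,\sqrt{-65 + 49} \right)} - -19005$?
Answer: $19211 - 4 i \approx 19211.0 - 4.0 i$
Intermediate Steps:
$B{\left(Z,E \right)} = 53 + Z - E$
$B{\left(153,\sqrt{-65 + 49} \right)} - -19005 = \left(53 + 153 - \sqrt{-65 + 49}\right) - -19005 = \left(53 + 153 - \sqrt{-16}\right) + 19005 = \left(53 + 153 - 4 i\right) + 19005 = \left(206 - 4 i\right) + 19005 = 19211 - 4 i$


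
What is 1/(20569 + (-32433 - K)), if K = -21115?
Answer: 1/9251 ≈ 0.00010810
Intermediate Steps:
1/(20569 + (-32433 - K)) = 1/(20569 + (-32433 - 1*(-21115))) = 1/(20569 + (-32433 + 21115)) = 1/(20569 - 11318) = 1/9251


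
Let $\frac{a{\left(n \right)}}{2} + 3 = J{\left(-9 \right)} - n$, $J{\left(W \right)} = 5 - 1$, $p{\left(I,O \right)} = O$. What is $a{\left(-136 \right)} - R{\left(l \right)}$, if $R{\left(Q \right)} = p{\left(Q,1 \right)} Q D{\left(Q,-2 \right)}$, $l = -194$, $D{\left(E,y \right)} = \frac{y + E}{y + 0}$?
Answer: $19286$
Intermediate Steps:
$D{\left(E,y \right)} = \frac{E + y}{y}$
$J{\left(W \right)} = 4$ ($J{\left(W \right)} = 5 - 1 = 4$)
$R{\left(Q \right)} = Q \left(1 - \frac{Q}{2}\right)$ ($R{\left(Q \right)} = 1 Q \frac{Q - 2}{-2} = 1 Q \left(- \frac{-2 + Q}{2}\right) = 1 Q \left(1 - \frac{Q}{2}\right) = Q \left(1 - \frac{Q}{2}\right)$)
$a{\left(n \right)} = 2 - 2 n$ ($a{\left(n \right)} = -6 + 2 \left(4 - n\right) = -6 - \left(-8 + 2 n\right) = 2 - 2 n$)
$a{\left(-136 \right)} - R{\left(l \right)} = \left(2 - -272\right) - \frac{1}{2} \left(-194\right) \left(2 - -194\right) = \left(2 + 272\right) - \frac{1}{2} \left(-194\right) \left(2 + 194\right) = 274 - \frac{1}{2} \left(-194\right) 196 = 274 - -19012 = 274 + 19012 = 19286$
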